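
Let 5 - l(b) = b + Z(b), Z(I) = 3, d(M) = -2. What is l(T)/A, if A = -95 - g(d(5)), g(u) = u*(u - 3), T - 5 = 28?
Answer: 31/105 ≈ 0.29524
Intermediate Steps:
T = 33 (T = 5 + 28 = 33)
l(b) = 2 - b (l(b) = 5 - (b + 3) = 5 - (3 + b) = 5 + (-3 - b) = 2 - b)
g(u) = u*(-3 + u)
A = -105 (A = -95 - (-2)*(-3 - 2) = -95 - (-2)*(-5) = -95 - 1*10 = -95 - 10 = -105)
l(T)/A = (2 - 1*33)/(-105) = (2 - 33)*(-1/105) = -31*(-1/105) = 31/105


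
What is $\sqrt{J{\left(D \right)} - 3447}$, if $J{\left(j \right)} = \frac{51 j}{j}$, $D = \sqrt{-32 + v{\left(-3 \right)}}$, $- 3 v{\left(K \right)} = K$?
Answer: $2 i \sqrt{849} \approx 58.275 i$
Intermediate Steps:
$v{\left(K \right)} = - \frac{K}{3}$
$D = i \sqrt{31}$ ($D = \sqrt{-32 - -1} = \sqrt{-32 + 1} = \sqrt{-31} = i \sqrt{31} \approx 5.5678 i$)
$J{\left(j \right)} = 51$
$\sqrt{J{\left(D \right)} - 3447} = \sqrt{51 - 3447} = \sqrt{-3396} = 2 i \sqrt{849}$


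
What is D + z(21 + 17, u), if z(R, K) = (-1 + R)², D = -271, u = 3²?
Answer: 1098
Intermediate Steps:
u = 9
D + z(21 + 17, u) = -271 + (-1 + (21 + 17))² = -271 + (-1 + 38)² = -271 + 37² = -271 + 1369 = 1098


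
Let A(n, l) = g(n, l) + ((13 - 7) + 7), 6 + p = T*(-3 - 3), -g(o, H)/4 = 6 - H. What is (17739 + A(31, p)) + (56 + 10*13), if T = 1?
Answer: 17866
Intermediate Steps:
g(o, H) = -24 + 4*H (g(o, H) = -4*(6 - H) = -24 + 4*H)
p = -12 (p = -6 + 1*(-3 - 3) = -6 + 1*(-6) = -6 - 6 = -12)
A(n, l) = -11 + 4*l (A(n, l) = (-24 + 4*l) + ((13 - 7) + 7) = (-24 + 4*l) + (6 + 7) = (-24 + 4*l) + 13 = -11 + 4*l)
(17739 + A(31, p)) + (56 + 10*13) = (17739 + (-11 + 4*(-12))) + (56 + 10*13) = (17739 + (-11 - 48)) + (56 + 130) = (17739 - 59) + 186 = 17680 + 186 = 17866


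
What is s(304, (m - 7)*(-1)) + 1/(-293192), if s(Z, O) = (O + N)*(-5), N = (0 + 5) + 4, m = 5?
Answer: -16125561/293192 ≈ -55.000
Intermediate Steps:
N = 9 (N = 5 + 4 = 9)
s(Z, O) = -45 - 5*O (s(Z, O) = (O + 9)*(-5) = (9 + O)*(-5) = -45 - 5*O)
s(304, (m - 7)*(-1)) + 1/(-293192) = (-45 - 5*(5 - 7)*(-1)) + 1/(-293192) = (-45 - (-10)*(-1)) - 1/293192 = (-45 - 5*2) - 1/293192 = (-45 - 10) - 1/293192 = -55 - 1/293192 = -16125561/293192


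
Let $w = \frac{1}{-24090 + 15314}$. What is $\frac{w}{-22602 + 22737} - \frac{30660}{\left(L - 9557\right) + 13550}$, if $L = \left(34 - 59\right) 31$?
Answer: $- \frac{18162372409}{1906278840} \approx -9.5277$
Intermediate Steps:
$w = - \frac{1}{8776}$ ($w = \frac{1}{-8776} = - \frac{1}{8776} \approx -0.00011395$)
$L = -775$ ($L = \left(-25\right) 31 = -775$)
$\frac{w}{-22602 + 22737} - \frac{30660}{\left(L - 9557\right) + 13550} = - \frac{1}{8776 \left(-22602 + 22737\right)} - \frac{30660}{\left(-775 - 9557\right) + 13550} = - \frac{1}{8776 \cdot 135} - \frac{30660}{-10332 + 13550} = \left(- \frac{1}{8776}\right) \frac{1}{135} - \frac{30660}{3218} = - \frac{1}{1184760} - \frac{15330}{1609} = - \frac{18162372409}{1906278840}$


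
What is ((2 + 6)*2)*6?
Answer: 96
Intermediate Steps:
((2 + 6)*2)*6 = (8*2)*6 = 16*6 = 96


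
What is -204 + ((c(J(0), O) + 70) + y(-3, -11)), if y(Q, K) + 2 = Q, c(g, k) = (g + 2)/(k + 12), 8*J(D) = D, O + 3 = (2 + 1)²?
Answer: -1250/9 ≈ -138.89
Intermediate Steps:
O = 6 (O = -3 + (2 + 1)² = -3 + 3² = -3 + 9 = 6)
J(D) = D/8
c(g, k) = (2 + g)/(12 + k)
y(Q, K) = -2 + Q
-204 + ((c(J(0), O) + 70) + y(-3, -11)) = -204 + (((2 + (⅛)*0)/(12 + 6) + 70) + (-2 - 3)) = -204 + (((2 + 0)/18 + 70) - 5) = -204 + (((1/18)*2 + 70) - 5) = -204 + ((⅑ + 70) - 5) = -204 + (631/9 - 5) = -204 + 586/9 = -1250/9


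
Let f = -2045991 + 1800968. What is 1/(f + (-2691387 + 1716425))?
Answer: -1/1219985 ≈ -8.1968e-7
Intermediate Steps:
f = -245023
1/(f + (-2691387 + 1716425)) = 1/(-245023 + (-2691387 + 1716425)) = 1/(-245023 - 974962) = 1/(-1219985) = -1/1219985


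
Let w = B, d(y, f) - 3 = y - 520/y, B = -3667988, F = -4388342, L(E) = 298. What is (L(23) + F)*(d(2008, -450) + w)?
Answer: 4037703848348848/251 ≈ 1.6086e+13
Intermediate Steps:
d(y, f) = 3 + y - 520/y (d(y, f) = 3 + (y - 520/y) = 3 + y - 520/y)
w = -3667988
(L(23) + F)*(d(2008, -450) + w) = (298 - 4388342)*((3 + 2008 - 520/2008) - 3667988) = -4388044*((3 + 2008 - 520*1/2008) - 3667988) = -4388044*((3 + 2008 - 65/251) - 3667988) = -4388044*(504696/251 - 3667988) = -4388044*(-920160292/251) = 4037703848348848/251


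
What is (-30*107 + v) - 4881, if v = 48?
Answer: -8043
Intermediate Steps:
(-30*107 + v) - 4881 = (-30*107 + 48) - 4881 = (-3210 + 48) - 4881 = -3162 - 4881 = -8043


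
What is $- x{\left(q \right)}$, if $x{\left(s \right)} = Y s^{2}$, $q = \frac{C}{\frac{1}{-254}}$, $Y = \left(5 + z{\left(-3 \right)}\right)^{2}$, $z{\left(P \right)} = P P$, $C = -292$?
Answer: $-1078174875904$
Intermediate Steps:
$z{\left(P \right)} = P^{2}$
$Y = 196$ ($Y = \left(5 + \left(-3\right)^{2}\right)^{2} = \left(5 + 9\right)^{2} = 14^{2} = 196$)
$q = 74168$ ($q = - \frac{292}{\frac{1}{-254}} = - \frac{292}{- \frac{1}{254}} = \left(-292\right) \left(-254\right) = 74168$)
$x{\left(s \right)} = 196 s^{2}$
$- x{\left(q \right)} = - 196 \cdot 74168^{2} = - 196 \cdot 5500892224 = \left(-1\right) 1078174875904 = -1078174875904$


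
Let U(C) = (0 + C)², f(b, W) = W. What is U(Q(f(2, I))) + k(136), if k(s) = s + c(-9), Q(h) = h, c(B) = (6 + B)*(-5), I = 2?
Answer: 155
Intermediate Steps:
c(B) = -30 - 5*B
k(s) = 15 + s (k(s) = s + (-30 - 5*(-9)) = s + (-30 + 45) = s + 15 = 15 + s)
U(C) = C²
U(Q(f(2, I))) + k(136) = 2² + (15 + 136) = 4 + 151 = 155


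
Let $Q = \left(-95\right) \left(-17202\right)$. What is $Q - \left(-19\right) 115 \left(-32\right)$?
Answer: $1564270$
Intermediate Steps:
$Q = 1634190$
$Q - \left(-19\right) 115 \left(-32\right) = 1634190 - \left(-19\right) 115 \left(-32\right) = 1634190 - \left(-2185\right) \left(-32\right) = 1634190 - 69920 = 1564270$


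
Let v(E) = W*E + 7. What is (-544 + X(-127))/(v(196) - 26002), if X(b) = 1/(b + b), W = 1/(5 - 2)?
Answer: 414531/19758406 ≈ 0.020980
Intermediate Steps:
W = ⅓ (W = 1/3 = ⅓ ≈ 0.33333)
X(b) = 1/(2*b)
v(E) = 7 + E/3 (v(E) = E/3 + 7 = 7 + E/3)
(-544 + X(-127))/(v(196) - 26002) = (-544 + (½)/(-127))/((7 + (⅓)*196) - 26002) = (-544 + (½)*(-1/127))/((7 + 196/3) - 26002) = (-544 - 1/254)/(217/3 - 26002) = -138177/(254*(-77789/3)) = -138177/254*(-3/77789) = 414531/19758406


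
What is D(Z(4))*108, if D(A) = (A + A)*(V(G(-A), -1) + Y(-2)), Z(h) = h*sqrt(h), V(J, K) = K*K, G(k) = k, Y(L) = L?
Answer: -1728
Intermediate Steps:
V(J, K) = K**2
Z(h) = h**(3/2)
D(A) = -2*A (D(A) = (A + A)*((-1)**2 - 2) = (2*A)*(1 - 2) = (2*A)*(-1) = -2*A)
D(Z(4))*108 = -2*4**(3/2)*108 = -2*8*108 = -16*108 = -1728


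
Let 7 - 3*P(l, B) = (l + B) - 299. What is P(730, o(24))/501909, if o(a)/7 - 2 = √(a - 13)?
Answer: -146/501909 - 7*√11/1505727 ≈ -0.00030631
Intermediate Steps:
o(a) = 14 + 7*√(-13 + a) (o(a) = 14 + 7*√(a - 13) = 14 + 7*√(-13 + a))
P(l, B) = 102 - B/3 - l/3 (P(l, B) = 7/3 - ((l + B) - 299)/3 = 7/3 - ((B + l) - 299)/3 = 7/3 - (-299 + B + l)/3 = 7/3 + (299/3 - B/3 - l/3) = 102 - B/3 - l/3)
P(730, o(24))/501909 = (102 - (14 + 7*√(-13 + 24))/3 - ⅓*730)/501909 = (102 - (14 + 7*√11)/3 - 730/3)*(1/501909) = (102 + (-14/3 - 7*√11/3) - 730/3)*(1/501909) = (-146 - 7*√11/3)*(1/501909) = -146/501909 - 7*√11/1505727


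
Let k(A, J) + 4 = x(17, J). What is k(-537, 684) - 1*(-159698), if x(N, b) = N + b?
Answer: 160395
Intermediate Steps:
k(A, J) = 13 + J (k(A, J) = -4 + (17 + J) = 13 + J)
k(-537, 684) - 1*(-159698) = (13 + 684) - 1*(-159698) = 697 + 159698 = 160395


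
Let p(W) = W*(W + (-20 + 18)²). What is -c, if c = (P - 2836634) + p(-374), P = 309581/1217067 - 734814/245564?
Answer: 403211082586753003/149433920394 ≈ 2.6983e+6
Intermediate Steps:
p(W) = W*(4 + W) (p(W) = W*(W + (-2)²) = W*(W + 4) = W*(4 + W))
P = -409147960927/149433920394 (P = 309581*(1/1217067) - 734814*1/245564 = 309581/1217067 - 367407/122782 = -409147960927/149433920394 ≈ -2.7380)
c = -403211082586753003/149433920394 (c = (-409147960927/149433920394 - 2836634) - 374*(4 - 374) = -423889748490874723/149433920394 - 374*(-370) = -423889748490874723/149433920394 + 138380 = -403211082586753003/149433920394 ≈ -2.6983e+6)
-c = -1*(-403211082586753003/149433920394) = 403211082586753003/149433920394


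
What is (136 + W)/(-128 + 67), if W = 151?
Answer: -287/61 ≈ -4.7049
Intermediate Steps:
(136 + W)/(-128 + 67) = (136 + 151)/(-128 + 67) = 287/(-61) = 287*(-1/61) = -287/61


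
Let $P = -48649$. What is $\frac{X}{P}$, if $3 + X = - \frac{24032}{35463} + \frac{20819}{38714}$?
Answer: $\frac{4310814397}{66790921499718} \approx 6.4542 \cdot 10^{-5}$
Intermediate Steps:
$X = - \frac{4310814397}{1372914582}$ ($X = -3 + \left(- \frac{24032}{35463} + \frac{20819}{38714}\right) = -3 - \frac{192070651}{1372914582} = - \frac{4310814397}{1372914582} \approx -3.1399$)
$\frac{X}{P} = - \frac{4310814397}{1372914582 \left(-48649\right)} = \left(- \frac{4310814397}{1372914582}\right) \left(- \frac{1}{48649}\right) = \frac{4310814397}{66790921499718}$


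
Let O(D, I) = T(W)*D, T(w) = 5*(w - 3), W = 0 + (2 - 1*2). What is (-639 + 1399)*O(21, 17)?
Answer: -239400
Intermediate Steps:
W = 0 (W = 0 + (2 - 2) = 0 + 0 = 0)
T(w) = -15 + 5*w (T(w) = 5*(-3 + w) = -15 + 5*w)
O(D, I) = -15*D (O(D, I) = (-15 + 5*0)*D = (-15 + 0)*D = -15*D)
(-639 + 1399)*O(21, 17) = (-639 + 1399)*(-15*21) = 760*(-315) = -239400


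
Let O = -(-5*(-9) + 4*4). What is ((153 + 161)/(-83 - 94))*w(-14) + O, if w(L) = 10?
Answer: -13937/177 ≈ -78.740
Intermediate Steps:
O = -61 (O = -(45 + 16) = -1*61 = -61)
((153 + 161)/(-83 - 94))*w(-14) + O = ((153 + 161)/(-83 - 94))*10 - 61 = (314/(-177))*10 - 61 = (314*(-1/177))*10 - 61 = -314/177*10 - 61 = -3140/177 - 61 = -13937/177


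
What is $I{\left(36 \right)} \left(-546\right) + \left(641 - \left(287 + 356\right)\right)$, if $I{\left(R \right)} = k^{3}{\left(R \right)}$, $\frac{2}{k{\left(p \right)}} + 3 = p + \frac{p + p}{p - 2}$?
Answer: $- \frac{149004110}{70925391} \approx -2.1009$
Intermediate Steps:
$k{\left(p \right)} = \frac{2}{-3 + p + \frac{2 p}{-2 + p}}$ ($k{\left(p \right)} = \frac{2}{-3 + \left(p + \frac{p + p}{p - 2}\right)} = \frac{2}{-3 + \left(p + \frac{2 p}{-2 + p}\right)} = \frac{2}{-3 + p + \frac{2 p}{-2 + p}}$)
$I{\left(R \right)} = \frac{8 \left(-2 + R\right)^{3}}{\left(6 + R^{2} - 3 R\right)^{3}}$ ($I{\left(R \right)} = \left(\frac{2 \left(-2 + R\right)}{6 + R^{2} - 3 R}\right)^{3} = \frac{8 \left(-2 + R\right)^{3}}{\left(6 + R^{2} - 3 R\right)^{3}}$)
$I{\left(36 \right)} \left(-546\right) + \left(641 - \left(287 + 356\right)\right) = \frac{8 \left(-2 + 36\right)^{3}}{\left(6 + 36^{2} - 108\right)^{3}} \left(-546\right) + \left(641 - \left(287 + 356\right)\right) = \frac{8 \cdot 34^{3}}{\left(6 + 1296 - 108\right)^{3}} \left(-546\right) + \left(641 - 643\right) = 8 \cdot 39304 \cdot \frac{1}{1702209384} \left(-546\right) + \left(641 - 643\right) = 8 \cdot 39304 \cdot \frac{1}{1702209384} \left(-546\right) - 2 = \frac{39304}{212776173} \left(-546\right) - 2 = - \frac{7153328}{70925391} - 2 = - \frac{149004110}{70925391}$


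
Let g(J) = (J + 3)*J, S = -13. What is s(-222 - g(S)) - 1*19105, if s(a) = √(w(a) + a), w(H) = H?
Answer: -19105 + 8*I*√11 ≈ -19105.0 + 26.533*I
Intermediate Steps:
g(J) = J*(3 + J) (g(J) = (3 + J)*J = J*(3 + J))
s(a) = √2*√a (s(a) = √(a + a) = √(2*a) = √2*√a)
s(-222 - g(S)) - 1*19105 = √2*√(-222 - (-13)*(3 - 13)) - 1*19105 = √2*√(-222 - (-13)*(-10)) - 19105 = √2*√(-222 - 1*130) - 19105 = √2*√(-222 - 130) - 19105 = √2*√(-352) - 19105 = √2*(4*I*√22) - 19105 = 8*I*√11 - 19105 = -19105 + 8*I*√11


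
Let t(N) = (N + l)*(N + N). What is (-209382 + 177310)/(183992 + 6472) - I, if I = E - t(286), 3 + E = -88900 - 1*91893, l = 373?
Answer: 13278765143/23808 ≈ 5.5774e+5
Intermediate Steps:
t(N) = 2*N*(373 + N) (t(N) = (N + 373)*(N + N) = (373 + N)*(2*N) = 2*N*(373 + N))
E = -180796 (E = -3 + (-88900 - 1*91893) = -3 + (-88900 - 91893) = -3 - 180793 = -180796)
I = -557744 (I = -180796 - 2*286*(373 + 286) = -180796 - 2*286*659 = -180796 - 1*376948 = -180796 - 376948 = -557744)
(-209382 + 177310)/(183992 + 6472) - I = (-209382 + 177310)/(183992 + 6472) - 1*(-557744) = -32072/190464 + 557744 = -32072*1/190464 + 557744 = -4009/23808 + 557744 = 13278765143/23808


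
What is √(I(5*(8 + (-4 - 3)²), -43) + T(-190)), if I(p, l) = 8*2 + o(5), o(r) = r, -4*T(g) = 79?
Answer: √5/2 ≈ 1.1180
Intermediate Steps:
T(g) = -79/4 (T(g) = -¼*79 = -79/4)
I(p, l) = 21 (I(p, l) = 8*2 + 5 = 16 + 5 = 21)
√(I(5*(8 + (-4 - 3)²), -43) + T(-190)) = √(21 - 79/4) = √(5/4) = √5/2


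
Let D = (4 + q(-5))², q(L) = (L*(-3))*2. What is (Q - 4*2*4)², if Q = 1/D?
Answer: 1368334081/1336336 ≈ 1023.9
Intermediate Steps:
q(L) = -6*L (q(L) = -3*L*2 = -6*L)
D = 1156 (D = (4 - 6*(-5))² = (4 + 30)² = 34² = 1156)
Q = 1/1156 ≈ 0.00086505
(Q - 4*2*4)² = (1/1156 - 4*2*4)² = (1/1156 - 8*4)² = (1/1156 - 32)² = (-36991/1156)² = 1368334081/1336336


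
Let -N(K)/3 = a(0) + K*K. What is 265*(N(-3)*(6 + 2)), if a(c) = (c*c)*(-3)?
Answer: -57240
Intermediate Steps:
a(c) = -3*c² (a(c) = c²*(-3) = -3*c²)
N(K) = -3*K² (N(K) = -3*(-3*0² + K*K) = -3*(-3*0 + K²) = -3*(0 + K²) = -3*K²)
265*(N(-3)*(6 + 2)) = 265*((-3*(-3)²)*(6 + 2)) = 265*(-3*9*8) = 265*(-27*8) = 265*(-216) = -57240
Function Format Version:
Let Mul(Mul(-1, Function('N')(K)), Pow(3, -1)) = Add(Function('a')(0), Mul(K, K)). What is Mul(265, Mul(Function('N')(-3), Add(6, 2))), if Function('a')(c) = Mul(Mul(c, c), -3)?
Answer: -57240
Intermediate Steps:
Function('a')(c) = Mul(-3, Pow(c, 2)) (Function('a')(c) = Mul(Pow(c, 2), -3) = Mul(-3, Pow(c, 2)))
Function('N')(K) = Mul(-3, Pow(K, 2)) (Function('N')(K) = Mul(-3, Add(Mul(-3, Pow(0, 2)), Mul(K, K))) = Mul(-3, Add(Mul(-3, 0), Pow(K, 2))) = Mul(-3, Add(0, Pow(K, 2))) = Mul(-3, Pow(K, 2)))
Mul(265, Mul(Function('N')(-3), Add(6, 2))) = Mul(265, Mul(Mul(-3, Pow(-3, 2)), Add(6, 2))) = Mul(265, Mul(Mul(-3, 9), 8)) = Mul(265, Mul(-27, 8)) = Mul(265, -216) = -57240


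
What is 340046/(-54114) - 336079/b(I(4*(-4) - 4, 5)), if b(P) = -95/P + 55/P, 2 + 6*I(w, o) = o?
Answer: 9079687663/2164560 ≈ 4194.7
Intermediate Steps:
I(w, o) = -⅓ + o/6
b(P) = -40/P
340046/(-54114) - 336079/b(I(4*(-4) - 4, 5)) = 340046/(-54114) - 336079/((-40/(-⅓ + (⅙)*5))) = 340046*(-1/54114) - 336079/((-40/(-⅓ + ⅚))) = -170023/27057 - 336079/((-40/½)) = -170023/27057 - 336079/((-40*2)) = -170023/27057 - 336079/(-80) = -170023/27057 - 336079*(-1/80) = -170023/27057 + 336079/80 = 9079687663/2164560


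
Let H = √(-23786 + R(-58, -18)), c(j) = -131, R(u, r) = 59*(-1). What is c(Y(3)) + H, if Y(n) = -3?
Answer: -131 + I*√23845 ≈ -131.0 + 154.42*I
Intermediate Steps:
R(u, r) = -59
H = I*√23845 (H = √(-23786 - 59) = √(-23845) = I*√23845 ≈ 154.42*I)
c(Y(3)) + H = -131 + I*√23845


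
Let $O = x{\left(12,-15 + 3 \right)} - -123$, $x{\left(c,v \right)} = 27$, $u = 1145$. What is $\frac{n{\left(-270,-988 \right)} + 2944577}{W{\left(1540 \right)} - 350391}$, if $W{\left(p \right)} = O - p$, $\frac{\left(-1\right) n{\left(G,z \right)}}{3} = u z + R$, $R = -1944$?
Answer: $- \frac{6344189}{351781} \approx -18.034$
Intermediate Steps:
$O = 150$ ($O = 27 - -123 = 27 + 123 = 150$)
$n{\left(G,z \right)} = 5832 - 3435 z$ ($n{\left(G,z \right)} = - 3 \left(1145 z - 1944\right) = - 3 \left(-1944 + 1145 z\right) = 5832 - 3435 z$)
$W{\left(p \right)} = 150 - p$
$\frac{n{\left(-270,-988 \right)} + 2944577}{W{\left(1540 \right)} - 350391} = \frac{\left(5832 - -3393780\right) + 2944577}{\left(150 - 1540\right) - 350391} = \frac{\left(5832 + 3393780\right) + 2944577}{\left(150 - 1540\right) - 350391} = \frac{3399612 + 2944577}{-1390 - 350391} = \frac{6344189}{-351781} = 6344189 \left(- \frac{1}{351781}\right) = - \frac{6344189}{351781}$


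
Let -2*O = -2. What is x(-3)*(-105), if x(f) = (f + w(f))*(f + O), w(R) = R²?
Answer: 1260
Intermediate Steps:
O = 1 (O = -½*(-2) = 1)
x(f) = (1 + f)*(f + f²) (x(f) = (f + f²)*(f + 1) = (f + f²)*(1 + f) = (1 + f)*(f + f²))
x(-3)*(-105) = -3*(1 + (-3)² + 2*(-3))*(-105) = -3*(1 + 9 - 6)*(-105) = -3*4*(-105) = -12*(-105) = 1260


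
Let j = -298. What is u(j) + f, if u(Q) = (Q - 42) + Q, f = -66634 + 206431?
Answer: 139159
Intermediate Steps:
f = 139797
u(Q) = -42 + 2*Q (u(Q) = (-42 + Q) + Q = -42 + 2*Q)
u(j) + f = (-42 + 2*(-298)) + 139797 = (-42 - 596) + 139797 = -638 + 139797 = 139159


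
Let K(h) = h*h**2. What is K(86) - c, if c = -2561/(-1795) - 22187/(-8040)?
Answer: 1835874512939/2886360 ≈ 6.3605e+5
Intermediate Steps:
c = 12083221/2886360 (c = -2561*(-1/1795) - 22187*(-1/8040) = 2561/1795 + 22187/8040 = 12083221/2886360 ≈ 4.1863)
K(h) = h**3
K(86) - c = 86**3 - 1*12083221/2886360 = 636056 - 12083221/2886360 = 1835874512939/2886360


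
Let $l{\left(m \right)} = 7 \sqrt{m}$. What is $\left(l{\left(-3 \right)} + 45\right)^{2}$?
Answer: $1878 + 630 i \sqrt{3} \approx 1878.0 + 1091.2 i$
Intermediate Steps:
$\left(l{\left(-3 \right)} + 45\right)^{2} = \left(7 \sqrt{-3} + 45\right)^{2} = \left(7 i \sqrt{3} + 45\right)^{2} = \left(45 + 7 i \sqrt{3}\right)^{2}$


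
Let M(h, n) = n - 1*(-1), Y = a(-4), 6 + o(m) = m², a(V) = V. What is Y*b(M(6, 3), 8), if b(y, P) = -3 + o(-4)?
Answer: -28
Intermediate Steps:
o(m) = -6 + m²
Y = -4
M(h, n) = 1 + n (M(h, n) = n + 1 = 1 + n)
b(y, P) = 7 (b(y, P) = -3 + (-6 + (-4)²) = -3 + (-6 + 16) = -3 + 10 = 7)
Y*b(M(6, 3), 8) = -4*7 = -28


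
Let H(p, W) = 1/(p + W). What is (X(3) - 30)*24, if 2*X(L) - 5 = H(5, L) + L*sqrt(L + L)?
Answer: -1317/2 + 36*sqrt(6) ≈ -570.32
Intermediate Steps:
H(p, W) = 1/(W + p)
X(L) = 5/2 + 1/(2*(5 + L)) + sqrt(2)*L**(3/2)/2 (X(L) = 5/2 + (1/(L + 5) + L*sqrt(L + L))/2 = 5/2 + (1/(5 + L) + L*sqrt(2*L))/2 = 5/2 + (1/(5 + L) + L*(sqrt(2)*sqrt(L)))/2 = 5/2 + (1/(5 + L) + sqrt(2)*L**(3/2))/2 = 5/2 + (1/(2*(5 + L)) + sqrt(2)*L**(3/2)/2) = 5/2 + 1/(2*(5 + L)) + sqrt(2)*L**(3/2)/2)
(X(3) - 30)*24 = ((1 + (5 + 3)*(5 + sqrt(2)*3**(3/2)))/(2*(5 + 3)) - 30)*24 = ((1/2)*(1 + 8*(5 + sqrt(2)*(3*sqrt(3))))/8 - 30)*24 = ((1/2)*(1/8)*(1 + 8*(5 + 3*sqrt(6))) - 30)*24 = ((1/2)*(1/8)*(1 + (40 + 24*sqrt(6))) - 30)*24 = ((1/2)*(1/8)*(41 + 24*sqrt(6)) - 30)*24 = ((41/16 + 3*sqrt(6)/2) - 30)*24 = (-439/16 + 3*sqrt(6)/2)*24 = -1317/2 + 36*sqrt(6)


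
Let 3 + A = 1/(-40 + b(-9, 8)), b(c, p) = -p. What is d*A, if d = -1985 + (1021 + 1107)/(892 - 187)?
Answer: 40521613/6768 ≈ 5987.2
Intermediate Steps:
d = -1397297/705 (d = -1985 + 2128/705 = -1397297/705 ≈ -1982.0)
A = -145/48 (A = -3 + 1/(-40 - 1*8) = -3 + 1/(-40 - 8) = -3 + 1/(-48) = -3 - 1/48 = -145/48 ≈ -3.0208)
d*A = -1397297/705*(-145/48) = 40521613/6768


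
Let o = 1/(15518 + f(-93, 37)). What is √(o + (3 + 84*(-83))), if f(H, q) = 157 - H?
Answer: I*√48130589658/2628 ≈ 83.481*I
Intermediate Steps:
o = 1/15768 (o = 1/(15518 + (157 - 1*(-93))) = 1/(15518 + (157 + 93)) = 1/(15518 + 250) = 1/15768 ≈ 6.3420e-5)
√(o + (3 + 84*(-83))) = √(1/15768 + (3 + 84*(-83))) = √(1/15768 + (3 - 6972)) = √(1/15768 - 6969) = √(-109887191/15768) = I*√48130589658/2628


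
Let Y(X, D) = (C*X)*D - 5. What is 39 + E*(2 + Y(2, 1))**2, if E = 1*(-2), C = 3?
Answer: 21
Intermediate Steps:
E = -2
Y(X, D) = -5 + 3*D*X (Y(X, D) = (3*X)*D - 5 = 3*D*X - 5 = -5 + 3*D*X)
39 + E*(2 + Y(2, 1))**2 = 39 - 2*(2 + (-5 + 3*1*2))**2 = 39 - 2*(2 + (-5 + 6))**2 = 39 - 2*(2 + 1)**2 = 39 - 2*3**2 = 39 - 2*9 = 39 - 18 = 21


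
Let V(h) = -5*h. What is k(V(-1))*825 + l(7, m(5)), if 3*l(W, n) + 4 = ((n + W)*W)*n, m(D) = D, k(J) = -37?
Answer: -91159/3 ≈ -30386.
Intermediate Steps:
l(W, n) = -4/3 + W*n*(W + n)/3 (l(W, n) = -4/3 + (((n + W)*W)*n)/3 = -4/3 + (((W + n)*W)*n)/3 = -4/3 + ((W*(W + n))*n)/3 = -4/3 + (W*n*(W + n))/3 = -4/3 + W*n*(W + n)/3)
k(V(-1))*825 + l(7, m(5)) = -37*825 + (-4/3 + (⅓)*7*5² + (⅓)*5*7²) = -30525 + (-4/3 + (⅓)*7*25 + (⅓)*5*49) = -30525 + (-4/3 + 175/3 + 245/3) = -30525 + 416/3 = -91159/3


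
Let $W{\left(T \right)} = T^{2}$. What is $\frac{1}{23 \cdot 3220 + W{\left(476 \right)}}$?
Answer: $\frac{1}{300636} \approx 3.3263 \cdot 10^{-6}$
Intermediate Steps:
$\frac{1}{23 \cdot 3220 + W{\left(476 \right)}} = \frac{1}{23 \cdot 3220 + 476^{2}} = \frac{1}{74060 + 226576} = \frac{1}{300636}$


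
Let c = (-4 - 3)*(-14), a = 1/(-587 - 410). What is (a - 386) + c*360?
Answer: 34789317/997 ≈ 34894.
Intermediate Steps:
a = -1/997 (a = 1/(-997) = -1/997 ≈ -0.0010030)
c = 98 (c = -7*(-14) = 98)
(a - 386) + c*360 = (-1/997 - 386) + 98*360 = -384843/997 + 35280 = 34789317/997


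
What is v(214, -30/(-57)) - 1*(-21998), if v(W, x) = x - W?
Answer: 413906/19 ≈ 21785.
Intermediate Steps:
v(214, -30/(-57)) - 1*(-21998) = (-30/(-57) - 1*214) - 1*(-21998) = (-30*(-1/57) - 214) + 21998 = (10/19 - 214) + 21998 = -4056/19 + 21998 = 413906/19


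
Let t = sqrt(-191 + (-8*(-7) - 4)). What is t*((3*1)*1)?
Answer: 3*I*sqrt(139) ≈ 35.37*I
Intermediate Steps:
t = I*sqrt(139) (t = sqrt(-191 + (56 - 4)) = sqrt(-191 + 52) = sqrt(-139) = I*sqrt(139) ≈ 11.79*I)
t*((3*1)*1) = (I*sqrt(139))*((3*1)*1) = (I*sqrt(139))*(3*1) = (I*sqrt(139))*3 = 3*I*sqrt(139)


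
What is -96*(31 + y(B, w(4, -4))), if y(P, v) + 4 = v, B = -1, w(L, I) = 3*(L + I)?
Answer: -2592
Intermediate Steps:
w(L, I) = 3*I + 3*L (w(L, I) = 3*(I + L) = 3*I + 3*L)
y(P, v) = -4 + v
-96*(31 + y(B, w(4, -4))) = -96*(31 + (-4 + (3*(-4) + 3*4))) = -96*(31 + (-4 + (-12 + 12))) = -96*(31 + (-4 + 0)) = -96*(31 - 4) = -96*27 = -2592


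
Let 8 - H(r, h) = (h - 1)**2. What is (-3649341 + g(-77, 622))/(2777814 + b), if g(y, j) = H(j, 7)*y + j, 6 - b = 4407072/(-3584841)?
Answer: -4357449517161/3319349144564 ≈ -1.3127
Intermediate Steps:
b = 8638706/1194947 (b = 6 - 4407072/(-3584841) = 6 - 4407072*(-1)/3584841 = 6 - 1*(-1469024/1194947) = 6 + 1469024/1194947 = 8638706/1194947 ≈ 7.2294)
H(r, h) = 8 - (-1 + h)**2 (H(r, h) = 8 - (h - 1)**2 = 8 - (-1 + h)**2)
g(y, j) = j - 28*y (g(y, j) = (8 - (-1 + 7)**2)*y + j = (8 - 1*6**2)*y + j = (8 - 1*36)*y + j = (8 - 36)*y + j = -28*y + j = j - 28*y)
(-3649341 + g(-77, 622))/(2777814 + b) = (-3649341 + (622 - 28*(-77)))/(2777814 + 8638706/1194947) = (-3649341 + (622 + 2156))/(3319349144564/1194947) = (-3649341 + 2778)*(1194947/3319349144564) = -3646563*1194947/3319349144564 = -4357449517161/3319349144564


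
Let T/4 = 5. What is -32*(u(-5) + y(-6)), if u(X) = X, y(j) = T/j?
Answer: 800/3 ≈ 266.67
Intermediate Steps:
T = 20 (T = 4*5 = 20)
y(j) = 20/j
-32*(u(-5) + y(-6)) = -32*(-5 + 20/(-6)) = -32*(-5 + 20*(-1/6)) = -32*(-5 - 10/3) = -32*(-25/3) = 800/3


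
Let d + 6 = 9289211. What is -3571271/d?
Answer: -3571271/9289205 ≈ -0.38445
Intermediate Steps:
d = 9289205 (d = -6 + 9289211 = 9289205)
-3571271/d = -3571271/9289205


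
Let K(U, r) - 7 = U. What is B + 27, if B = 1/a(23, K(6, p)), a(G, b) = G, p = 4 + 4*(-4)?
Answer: 622/23 ≈ 27.043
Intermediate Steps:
p = -12 (p = 4 - 16 = -12)
K(U, r) = 7 + U
B = 1/23 ≈ 0.043478
B + 27 = 1/23 + 27 = 622/23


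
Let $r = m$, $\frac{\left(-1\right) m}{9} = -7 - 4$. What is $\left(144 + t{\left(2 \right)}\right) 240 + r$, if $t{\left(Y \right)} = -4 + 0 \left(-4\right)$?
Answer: $33699$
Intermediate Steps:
$t{\left(Y \right)} = -4$ ($t{\left(Y \right)} = -4 + 0 = -4$)
$m = 99$ ($m = - 9 \left(-7 - 4\right) = \left(-9\right) \left(-11\right) = 99$)
$r = 99$
$\left(144 + t{\left(2 \right)}\right) 240 + r = \left(144 - 4\right) 240 + 99 = 140 \cdot 240 + 99 = 33600 + 99 = 33699$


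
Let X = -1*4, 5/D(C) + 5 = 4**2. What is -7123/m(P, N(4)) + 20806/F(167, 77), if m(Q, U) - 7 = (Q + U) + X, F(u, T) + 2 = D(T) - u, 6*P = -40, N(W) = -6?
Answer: 160102/261 ≈ 613.42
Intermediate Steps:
D(C) = 5/11 (D(C) = 5/(-5 + 4**2) = 5/(-5 + 16) = 5/11)
P = -20/3 (P = (1/6)*(-40) = -20/3 ≈ -6.6667)
F(u, T) = -17/11 - u (F(u, T) = -2 + (5/11 - u) = -17/11 - u)
X = -4
m(Q, U) = 3 + Q + U (m(Q, U) = 7 + ((Q + U) - 4) = 7 + (-4 + Q + U) = 3 + Q + U)
-7123/m(P, N(4)) + 20806/F(167, 77) = -7123/(3 - 20/3 - 6) + 20806/(-17/11 - 1*167) = -7123/(-29/3) + 20806/(-17/11 - 167) = -7123*(-3/29) + 20806/(-1854/11) = 21369/29 + 20806*(-11/1854) = 21369/29 - 1111/9 = 160102/261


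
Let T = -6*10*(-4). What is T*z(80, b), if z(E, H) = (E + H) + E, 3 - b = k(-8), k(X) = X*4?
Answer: 46800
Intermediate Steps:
k(X) = 4*X
T = 240 (T = -60*(-4) = 240)
b = 35 (b = 3 - 4*(-8) = 3 - 1*(-32) = 3 + 32 = 35)
z(E, H) = H + 2*E
T*z(80, b) = 240*(35 + 2*80) = 240*(35 + 160) = 240*195 = 46800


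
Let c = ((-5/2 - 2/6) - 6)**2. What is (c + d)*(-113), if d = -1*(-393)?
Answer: -1916141/36 ≈ -53226.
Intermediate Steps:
d = 393
c = 2809/36 (c = ((-5*1/2 - 2*1/6) - 6)**2 = ((-5/2 - 1/3) - 6)**2 = (-17/6 - 6)**2 = (-53/6)**2 = 2809/36 ≈ 78.028)
(c + d)*(-113) = (2809/36 + 393)*(-113) = (16957/36)*(-113) = -1916141/36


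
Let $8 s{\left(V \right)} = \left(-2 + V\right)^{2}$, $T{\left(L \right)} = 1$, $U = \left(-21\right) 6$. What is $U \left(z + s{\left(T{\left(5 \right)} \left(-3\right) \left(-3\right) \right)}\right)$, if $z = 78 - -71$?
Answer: $- \frac{78183}{4} \approx -19546.0$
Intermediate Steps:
$U = -126$
$z = 149$ ($z = 78 + 71 = 149$)
$s{\left(V \right)} = \frac{\left(-2 + V\right)^{2}}{8}$
$U \left(z + s{\left(T{\left(5 \right)} \left(-3\right) \left(-3\right) \right)}\right) = - 126 \left(149 + \frac{\left(-2 + 1 \left(-3\right) \left(-3\right)\right)^{2}}{8}\right) = - 126 \left(149 + \frac{\left(-2 - -9\right)^{2}}{8}\right) = - 126 \left(149 + \frac{\left(-2 + 9\right)^{2}}{8}\right) = - 126 \left(149 + \frac{7^{2}}{8}\right) = - 126 \left(149 + \frac{1}{8} \cdot 49\right) = - 126 \left(149 + \frac{49}{8}\right) = \left(-126\right) \frac{1241}{8} = - \frac{78183}{4}$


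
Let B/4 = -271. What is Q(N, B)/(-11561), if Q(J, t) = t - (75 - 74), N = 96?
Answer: 1085/11561 ≈ 0.093850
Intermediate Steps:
B = -1084 (B = 4*(-271) = -1084)
Q(J, t) = -1 + t (Q(J, t) = t - 1*1 = t - 1 = -1 + t)
Q(N, B)/(-11561) = (-1 - 1084)/(-11561) = -1085*(-1/11561) = 1085/11561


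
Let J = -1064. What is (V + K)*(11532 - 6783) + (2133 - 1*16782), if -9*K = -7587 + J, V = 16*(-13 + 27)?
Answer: 16841914/3 ≈ 5.6140e+6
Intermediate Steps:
V = 224 (V = 16*14 = 224)
K = 8651/9 (K = -(-7587 - 1064)/9 = -⅑*(-8651) = 8651/9 ≈ 961.22)
(V + K)*(11532 - 6783) + (2133 - 1*16782) = (224 + 8651/9)*(11532 - 6783) + (2133 - 1*16782) = (10667/9)*4749 + (2133 - 16782) = 16885861/3 - 14649 = 16841914/3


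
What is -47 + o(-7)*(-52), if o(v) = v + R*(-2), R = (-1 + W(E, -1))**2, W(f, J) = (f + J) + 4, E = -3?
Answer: 421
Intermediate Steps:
W(f, J) = 4 + J + f (W(f, J) = (J + f) + 4 = 4 + J + f)
R = 1 (R = (-1 + (4 - 1 - 3))**2 = (-1 + 0)**2 = (-1)**2 = 1)
o(v) = -2 + v (o(v) = v + 1*(-2) = v - 2 = -2 + v)
-47 + o(-7)*(-52) = -47 + (-2 - 7)*(-52) = -47 - 9*(-52) = -47 + 468 = 421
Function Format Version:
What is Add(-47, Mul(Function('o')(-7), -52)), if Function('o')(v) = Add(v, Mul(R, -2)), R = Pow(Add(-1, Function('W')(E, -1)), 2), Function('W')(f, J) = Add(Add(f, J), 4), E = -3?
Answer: 421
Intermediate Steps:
Function('W')(f, J) = Add(4, J, f) (Function('W')(f, J) = Add(Add(J, f), 4) = Add(4, J, f))
R = 1 (R = Pow(Add(-1, Add(4, -1, -3)), 2) = Pow(Add(-1, 0), 2) = Pow(-1, 2) = 1)
Function('o')(v) = Add(-2, v) (Function('o')(v) = Add(v, Mul(1, -2)) = Add(v, -2) = Add(-2, v))
Add(-47, Mul(Function('o')(-7), -52)) = Add(-47, Mul(Add(-2, -7), -52)) = Add(-47, Mul(-9, -52)) = Add(-47, 468) = 421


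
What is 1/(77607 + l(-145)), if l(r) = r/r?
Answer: 1/77608 ≈ 1.2885e-5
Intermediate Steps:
l(r) = 1
1/(77607 + l(-145)) = 1/(77607 + 1) = 1/77608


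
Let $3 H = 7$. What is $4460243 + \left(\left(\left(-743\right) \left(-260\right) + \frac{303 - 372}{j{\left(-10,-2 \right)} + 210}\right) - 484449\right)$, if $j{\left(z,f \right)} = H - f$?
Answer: $\frac{2680650075}{643} \approx 4.169 \cdot 10^{6}$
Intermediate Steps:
$H = \frac{7}{3}$ ($H = \frac{1}{3} \cdot 7 = \frac{7}{3} \approx 2.3333$)
$j{\left(z,f \right)} = \frac{7}{3} - f$
$4460243 + \left(\left(\left(-743\right) \left(-260\right) + \frac{303 - 372}{j{\left(-10,-2 \right)} + 210}\right) - 484449\right) = 4460243 - \left(291269 - \frac{303 - 372}{\left(\frac{7}{3} - -2\right) + 210}\right) = 4460243 - \left(291269 + \frac{69}{\left(\frac{7}{3} + 2\right) + 210}\right) = 4460243 - \left(291269 + \frac{69}{\frac{13}{3} + 210}\right) = 4460243 - \left(291269 + \frac{207}{643}\right) = 4460243 + \left(\left(193180 - \frac{207}{643}\right) - 484449\right) = 4460243 + \left(\frac{124214533}{643} - 484449\right) = 4460243 - \frac{187286174}{643} = \frac{2680650075}{643}$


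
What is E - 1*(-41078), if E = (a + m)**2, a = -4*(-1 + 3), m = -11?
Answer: 41439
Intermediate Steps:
a = -8 (a = -4*2 = -8)
E = 361 (E = (-8 - 11)**2 = (-19)**2 = 361)
E - 1*(-41078) = 361 - 1*(-41078) = 361 + 41078 = 41439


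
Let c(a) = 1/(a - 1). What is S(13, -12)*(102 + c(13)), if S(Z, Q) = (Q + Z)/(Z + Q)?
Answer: 1225/12 ≈ 102.08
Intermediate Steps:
c(a) = 1/(-1 + a)
S(Z, Q) = 1 (S(Z, Q) = (Q + Z)/(Q + Z) = 1)
S(13, -12)*(102 + c(13)) = 1*(102 + 1/(-1 + 13)) = 1*(102 + 1/12) = 1*(1225/12) = 1225/12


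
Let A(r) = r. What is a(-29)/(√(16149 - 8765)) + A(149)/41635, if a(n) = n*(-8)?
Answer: 149/41635 + 58*√1846/923 ≈ 2.7034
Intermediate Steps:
a(n) = -8*n
a(-29)/(√(16149 - 8765)) + A(149)/41635 = (-8*(-29))/(√(16149 - 8765)) + 149/41635 = 232/(√7384) + 149*(1/41635) = 232/((2*√1846)) + 149/41635 = 232*(√1846/3692) + 149/41635 = 58*√1846/923 + 149/41635 = 149/41635 + 58*√1846/923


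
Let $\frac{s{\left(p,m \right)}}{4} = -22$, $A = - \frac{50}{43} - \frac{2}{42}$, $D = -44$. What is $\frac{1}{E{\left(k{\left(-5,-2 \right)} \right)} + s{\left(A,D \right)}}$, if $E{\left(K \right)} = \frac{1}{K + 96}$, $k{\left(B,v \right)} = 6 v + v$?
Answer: $- \frac{82}{7215} \approx -0.011365$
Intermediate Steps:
$k{\left(B,v \right)} = 7 v$
$A = - \frac{1093}{903}$ ($A = \left(-50\right) \frac{1}{43} - \frac{1}{21} = - \frac{50}{43} - \frac{1}{21} = - \frac{1093}{903} \approx -1.2104$)
$s{\left(p,m \right)} = -88$ ($s{\left(p,m \right)} = 4 \left(-22\right) = -88$)
$E{\left(K \right)} = \frac{1}{96 + K}$
$\frac{1}{E{\left(k{\left(-5,-2 \right)} \right)} + s{\left(A,D \right)}} = \frac{1}{\frac{1}{96 + 7 \left(-2\right)} - 88} = \frac{1}{\frac{1}{96 - 14} - 88} = \frac{1}{\frac{1}{82} - 88} = \frac{1}{- \frac{7215}{82}} = - \frac{82}{7215}$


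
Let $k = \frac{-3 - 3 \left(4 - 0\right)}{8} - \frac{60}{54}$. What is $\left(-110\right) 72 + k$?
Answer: $- \frac{570455}{72} \approx -7923.0$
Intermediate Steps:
$k = - \frac{215}{72}$ ($k = \left(-3 - 3 \left(4 + 0\right)\right) \frac{1}{8} - \frac{10}{9} = \left(-3 - 12\right) \frac{1}{8} - \frac{10}{9} = \left(-15\right) \frac{1}{8} - \frac{10}{9} = - \frac{15}{8} - \frac{10}{9} = - \frac{215}{72} \approx -2.9861$)
$\left(-110\right) 72 + k = \left(-110\right) 72 - \frac{215}{72} = -7920 - \frac{215}{72} = - \frac{570455}{72}$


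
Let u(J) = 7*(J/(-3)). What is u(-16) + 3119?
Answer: 9469/3 ≈ 3156.3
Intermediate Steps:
u(J) = -7*J/3 (u(J) = 7*(J*(-1/3)) = 7*(-J/3) = -7*J/3)
u(-16) + 3119 = -7/3*(-16) + 3119 = 112/3 + 3119 = 9469/3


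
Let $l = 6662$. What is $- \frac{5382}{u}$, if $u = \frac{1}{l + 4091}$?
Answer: $-57872646$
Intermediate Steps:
$u = \frac{1}{10753}$ ($u = \frac{1}{6662 + 4091} = \frac{1}{10753} \approx 9.2997 \cdot 10^{-5}$)
$- \frac{5382}{u} = - 5382 \frac{1}{\frac{1}{10753}} = \left(-5382\right) 10753 = -57872646$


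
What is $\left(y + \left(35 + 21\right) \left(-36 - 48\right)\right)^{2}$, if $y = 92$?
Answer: $21270544$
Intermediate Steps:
$\left(y + \left(35 + 21\right) \left(-36 - 48\right)\right)^{2} = \left(92 + \left(35 + 21\right) \left(-36 - 48\right)\right)^{2} = \left(92 + 56 \left(-84\right)\right)^{2} = \left(92 - 4704\right)^{2} = \left(-4612\right)^{2} = 21270544$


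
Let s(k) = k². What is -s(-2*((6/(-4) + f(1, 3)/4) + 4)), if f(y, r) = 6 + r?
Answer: -361/4 ≈ -90.250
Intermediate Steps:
-s(-2*((6/(-4) + f(1, 3)/4) + 4)) = -(-2*((6/(-4) + (6 + 3)/4) + 4))² = -(-2*((6*(-¼) + 9*(¼)) + 4))² = -(-2*((-3/2 + 9/4) + 4))² = -(-2*(¾ + 4))² = -(-2*19/4)² = -(-19/2)² = -1*361/4 = -361/4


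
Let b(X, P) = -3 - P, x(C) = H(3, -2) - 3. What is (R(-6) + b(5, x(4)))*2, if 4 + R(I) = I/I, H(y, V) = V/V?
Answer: -8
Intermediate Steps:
H(y, V) = 1
x(C) = -2 (x(C) = 1 - 3 = -2)
R(I) = -3 (R(I) = -4 + I/I = -4 + 1 = -3)
(R(-6) + b(5, x(4)))*2 = (-3 + (-3 - 1*(-2)))*2 = (-3 + (-3 + 2))*2 = (-3 - 1)*2 = -4*2 = -8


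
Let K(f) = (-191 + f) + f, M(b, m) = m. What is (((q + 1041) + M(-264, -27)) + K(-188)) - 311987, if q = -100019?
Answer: -411559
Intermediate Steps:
K(f) = -191 + 2*f
(((q + 1041) + M(-264, -27)) + K(-188)) - 311987 = (((-100019 + 1041) - 27) + (-191 + 2*(-188))) - 311987 = ((-98978 - 27) + (-191 - 376)) - 311987 = (-99005 - 567) - 311987 = -99572 - 311987 = -411559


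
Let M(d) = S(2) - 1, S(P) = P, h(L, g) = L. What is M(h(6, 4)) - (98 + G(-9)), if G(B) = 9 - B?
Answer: -115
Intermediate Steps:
M(d) = 1 (M(d) = 2 - 1 = 1)
M(h(6, 4)) - (98 + G(-9)) = 1 - (98 + (9 - 1*(-9))) = 1 - (98 + (9 + 9)) = 1 - (98 + 18) = 1 - 1*116 = 1 - 116 = -115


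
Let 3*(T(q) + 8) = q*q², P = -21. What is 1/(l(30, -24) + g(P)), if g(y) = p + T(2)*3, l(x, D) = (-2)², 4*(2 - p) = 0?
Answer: -⅒ ≈ -0.10000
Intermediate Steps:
p = 2 (p = 2 - ¼*0 = 2 + 0 = 2)
T(q) = -8 + q³/3 (T(q) = -8 + (q*q²)/3 = -8 + q³/3)
l(x, D) = 4
g(y) = -14 (g(y) = 2 + (-8 + (⅓)*2³)*3 = 2 + (-8 + (⅓)*8)*3 = 2 + (-8 + 8/3)*3 = 2 - 16/3*3 = 2 - 16 = -14)
1/(l(30, -24) + g(P)) = 1/(4 - 14) = 1/(-10) = -⅒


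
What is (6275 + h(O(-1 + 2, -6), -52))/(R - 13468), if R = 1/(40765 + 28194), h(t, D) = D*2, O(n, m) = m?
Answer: -141848663/309579937 ≈ -0.45820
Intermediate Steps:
h(t, D) = 2*D
R = 1/68959 ≈ 1.4501e-5
(6275 + h(O(-1 + 2, -6), -52))/(R - 13468) = (6275 + 2*(-52))/(1/68959 - 13468) = (6275 - 104)/(-928739811/68959) = 6171*(-68959/928739811) = -141848663/309579937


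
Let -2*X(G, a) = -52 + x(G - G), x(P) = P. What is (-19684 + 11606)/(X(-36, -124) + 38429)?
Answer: -8078/38455 ≈ -0.21006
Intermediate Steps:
X(G, a) = 26 (X(G, a) = -(-52 + (G - G))/2 = -(-52 + 0)/2 = -½*(-52) = 26)
(-19684 + 11606)/(X(-36, -124) + 38429) = (-19684 + 11606)/(26 + 38429) = -8078/38455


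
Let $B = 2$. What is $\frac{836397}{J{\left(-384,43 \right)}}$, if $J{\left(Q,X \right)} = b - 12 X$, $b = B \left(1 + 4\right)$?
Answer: $- \frac{836397}{506} \approx -1653.0$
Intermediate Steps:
$b = 10$ ($b = 2 \left(1 + 4\right) = 2 \cdot 5 = 10$)
$J{\left(Q,X \right)} = 10 - 12 X$
$\frac{836397}{J{\left(-384,43 \right)}} = \frac{836397}{10 - 516} = \frac{836397}{-506} = 836397 \left(- \frac{1}{506}\right) = - \frac{836397}{506}$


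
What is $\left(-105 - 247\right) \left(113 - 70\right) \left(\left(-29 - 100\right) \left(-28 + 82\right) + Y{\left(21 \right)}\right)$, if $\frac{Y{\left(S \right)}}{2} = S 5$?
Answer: $102258816$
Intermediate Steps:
$Y{\left(S \right)} = 10 S$ ($Y{\left(S \right)} = 2 S 5 = 2 \cdot 5 S = 10 S$)
$\left(-105 - 247\right) \left(113 - 70\right) \left(\left(-29 - 100\right) \left(-28 + 82\right) + Y{\left(21 \right)}\right) = \left(-105 - 247\right) \left(113 - 70\right) \left(\left(-29 - 100\right) \left(-28 + 82\right) + 10 \cdot 21\right) = \left(-352\right) 43 \left(\left(-129\right) 54 + 210\right) = - 15136 \left(-6966 + 210\right) = \left(-15136\right) \left(-6756\right) = 102258816$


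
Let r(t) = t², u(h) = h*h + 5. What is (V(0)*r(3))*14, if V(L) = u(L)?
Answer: 630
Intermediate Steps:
u(h) = 5 + h² (u(h) = h² + 5 = 5 + h²)
V(L) = 5 + L²
(V(0)*r(3))*14 = ((5 + 0²)*3²)*14 = ((5 + 0)*9)*14 = (5*9)*14 = 45*14 = 630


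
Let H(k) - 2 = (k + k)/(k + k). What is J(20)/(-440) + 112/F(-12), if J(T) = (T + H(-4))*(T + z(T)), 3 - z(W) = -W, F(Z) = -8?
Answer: -7149/440 ≈ -16.248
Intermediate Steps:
H(k) = 3 (H(k) = 2 + (k + k)/(k + k) = 2 + (2*k)/((2*k)) = 2 + (2*k)*(1/(2*k)) = 2 + 1 = 3)
z(W) = 3 + W (z(W) = 3 - (-1)*W = 3 + W)
J(T) = (3 + T)*(3 + 2*T) (J(T) = (T + 3)*(T + (3 + T)) = (3 + T)*(3 + 2*T))
J(20)/(-440) + 112/F(-12) = (9 + 2*20² + 9*20)/(-440) + 112/(-8) = (9 + 2*400 + 180)*(-1/440) + 112*(-⅛) = (9 + 800 + 180)*(-1/440) - 14 = 989*(-1/440) - 14 = -989/440 - 14 = -7149/440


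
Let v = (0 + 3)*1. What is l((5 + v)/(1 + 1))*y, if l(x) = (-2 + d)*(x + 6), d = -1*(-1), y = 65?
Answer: -650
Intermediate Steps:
d = 1
v = 3 (v = 3*1 = 3)
l(x) = -6 - x (l(x) = (-2 + 1)*(x + 6) = -(6 + x) = -6 - x)
l((5 + v)/(1 + 1))*y = (-6 - (5 + 3)/(1 + 1))*65 = (-6 - 8/2)*65 = (-6 - 1*4)*65 = (-6 - 4)*65 = -10*65 = -650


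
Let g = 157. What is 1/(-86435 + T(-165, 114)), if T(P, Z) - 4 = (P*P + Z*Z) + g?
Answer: -1/46053 ≈ -2.1714e-5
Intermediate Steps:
T(P, Z) = 161 + P**2 + Z**2 (T(P, Z) = 4 + ((P*P + Z*Z) + 157) = 4 + ((P**2 + Z**2) + 157) = 4 + (157 + P**2 + Z**2) = 161 + P**2 + Z**2)
1/(-86435 + T(-165, 114)) = 1/(-86435 + (161 + (-165)**2 + 114**2)) = 1/(-86435 + (161 + 27225 + 12996)) = 1/(-86435 + 40382) = 1/(-46053) = -1/46053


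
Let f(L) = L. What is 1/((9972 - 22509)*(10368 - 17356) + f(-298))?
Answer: 1/87608258 ≈ 1.1414e-8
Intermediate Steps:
1/((9972 - 22509)*(10368 - 17356) + f(-298)) = 1/((9972 - 22509)*(10368 - 17356) - 298) = 1/(-12537*(-6988) - 298) = 1/(87608556 - 298) = 1/87608258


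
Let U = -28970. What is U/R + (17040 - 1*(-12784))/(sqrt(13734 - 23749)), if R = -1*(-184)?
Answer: -14485/92 - 29824*I*sqrt(10015)/10015 ≈ -157.45 - 298.02*I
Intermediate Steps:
R = 184
U/R + (17040 - 1*(-12784))/(sqrt(13734 - 23749)) = -28970/184 + (17040 - 1*(-12784))/(sqrt(13734 - 23749)) = -28970*1/184 + (17040 + 12784)/(sqrt(-10015)) = -14485/92 + 29824/((I*sqrt(10015))) = -14485/92 + 29824*(-I*sqrt(10015)/10015) = -14485/92 - 29824*I*sqrt(10015)/10015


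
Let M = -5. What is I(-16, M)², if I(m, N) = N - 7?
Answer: 144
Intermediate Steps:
I(m, N) = -7 + N
I(-16, M)² = (-7 - 5)² = (-12)² = 144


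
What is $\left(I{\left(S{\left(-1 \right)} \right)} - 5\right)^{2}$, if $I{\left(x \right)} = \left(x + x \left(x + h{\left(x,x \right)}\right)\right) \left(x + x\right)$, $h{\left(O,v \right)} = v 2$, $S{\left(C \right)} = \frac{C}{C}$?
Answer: $9$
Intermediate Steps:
$S{\left(C \right)} = 1$
$h{\left(O,v \right)} = 2 v$
$I{\left(x \right)} = 2 x \left(x + 3 x^{2}\right)$ ($I{\left(x \right)} = \left(x + x \left(x + 2 x\right)\right) \left(x + x\right) = \left(x + x 3 x\right) 2 x = \left(x + 3 x^{2}\right) 2 x = 2 x \left(x + 3 x^{2}\right)$)
$\left(I{\left(S{\left(-1 \right)} \right)} - 5\right)^{2} = \left(1^{2} \left(2 + 6 \cdot 1\right) - 5\right)^{2} = \left(1 \left(2 + 6\right) - 5\right)^{2} = \left(1 \cdot 8 - 5\right)^{2} = \left(8 - 5\right)^{2} = 3^{2} = 9$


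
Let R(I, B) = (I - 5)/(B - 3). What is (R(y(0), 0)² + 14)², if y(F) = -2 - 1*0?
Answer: 30625/81 ≈ 378.09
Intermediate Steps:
y(F) = -2 (y(F) = -2 + 0 = -2)
R(I, B) = (-5 + I)/(-3 + B)
(R(y(0), 0)² + 14)² = (((-5 - 2)/(-3 + 0))² + 14)² = ((-7/(-3))² + 14)² = ((-⅓*(-7))² + 14)² = ((7/3)² + 14)² = (49/9 + 14)² = (175/9)² = 30625/81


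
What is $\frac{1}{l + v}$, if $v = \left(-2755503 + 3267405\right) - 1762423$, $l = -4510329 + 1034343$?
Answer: $- \frac{1}{4726507} \approx -2.1157 \cdot 10^{-7}$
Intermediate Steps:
$l = -3475986$
$v = -1250521$ ($v = 511902 - 1762423 = -1250521$)
$\frac{1}{l + v} = \frac{1}{-3475986 - 1250521} = \frac{1}{-4726507} = - \frac{1}{4726507}$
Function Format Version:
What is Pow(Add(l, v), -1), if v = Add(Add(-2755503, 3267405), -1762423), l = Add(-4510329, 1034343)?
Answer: Rational(-1, 4726507) ≈ -2.1157e-7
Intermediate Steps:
l = -3475986
v = -1250521 (v = Add(511902, -1762423) = -1250521)
Pow(Add(l, v), -1) = Pow(Add(-3475986, -1250521), -1) = Pow(-4726507, -1) = Rational(-1, 4726507)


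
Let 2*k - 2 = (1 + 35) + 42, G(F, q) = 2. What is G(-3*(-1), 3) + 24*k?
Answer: 962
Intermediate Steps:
k = 40 (k = 1 + ((1 + 35) + 42)/2 = 1 + (36 + 42)/2 = 1 + (1/2)*78 = 1 + 39 = 40)
G(-3*(-1), 3) + 24*k = 2 + 24*40 = 2 + 960 = 962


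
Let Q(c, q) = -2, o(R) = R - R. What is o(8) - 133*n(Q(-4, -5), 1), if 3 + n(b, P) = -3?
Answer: 798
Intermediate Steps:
o(R) = 0
n(b, P) = -6 (n(b, P) = -3 - 3 = -6)
o(8) - 133*n(Q(-4, -5), 1) = 0 - 133*(-6) = 0 + 798 = 798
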